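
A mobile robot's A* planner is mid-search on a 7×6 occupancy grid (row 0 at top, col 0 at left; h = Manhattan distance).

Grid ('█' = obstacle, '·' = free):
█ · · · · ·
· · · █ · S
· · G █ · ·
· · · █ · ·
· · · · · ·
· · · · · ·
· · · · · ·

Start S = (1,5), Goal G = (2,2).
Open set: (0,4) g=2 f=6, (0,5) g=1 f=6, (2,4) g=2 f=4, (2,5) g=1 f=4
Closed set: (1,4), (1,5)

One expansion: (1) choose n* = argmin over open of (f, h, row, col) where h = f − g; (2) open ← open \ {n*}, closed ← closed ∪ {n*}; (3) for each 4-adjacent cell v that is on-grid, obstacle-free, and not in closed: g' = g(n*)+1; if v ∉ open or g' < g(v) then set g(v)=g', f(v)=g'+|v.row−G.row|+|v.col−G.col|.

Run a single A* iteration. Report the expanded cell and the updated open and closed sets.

expanded=(2,4); open=[(0,4) g=2 f=6, (0,5) g=1 f=6, (2,5) g=1 f=4, (3,4) g=3 f=6]; closed=[(1,4), (1,5), (2,4)]

step 1: expand (2,4) (f=4, h=2) → closed; open now [(0,4) g=2 f=6, (0,5) g=1 f=6, (2,5) g=1 f=4, (3,4) g=3 f=6]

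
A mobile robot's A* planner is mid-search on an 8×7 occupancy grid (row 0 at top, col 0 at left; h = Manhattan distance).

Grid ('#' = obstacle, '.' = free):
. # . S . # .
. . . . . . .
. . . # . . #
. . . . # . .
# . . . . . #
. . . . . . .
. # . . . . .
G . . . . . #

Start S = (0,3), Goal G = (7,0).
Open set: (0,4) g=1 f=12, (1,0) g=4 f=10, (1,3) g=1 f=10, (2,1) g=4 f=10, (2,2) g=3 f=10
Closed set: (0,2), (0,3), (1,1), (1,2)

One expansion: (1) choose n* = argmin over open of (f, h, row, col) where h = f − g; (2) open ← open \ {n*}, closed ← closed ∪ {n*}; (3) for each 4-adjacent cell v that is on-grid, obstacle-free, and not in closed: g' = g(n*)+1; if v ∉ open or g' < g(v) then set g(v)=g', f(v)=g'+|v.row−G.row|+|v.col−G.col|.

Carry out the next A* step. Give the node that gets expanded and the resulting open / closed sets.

expanded=(1,0); open=[(0,0) g=5 f=12, (0,4) g=1 f=12, (1,3) g=1 f=10, (2,0) g=5 f=10, (2,1) g=4 f=10, (2,2) g=3 f=10]; closed=[(0,2), (0,3), (1,0), (1,1), (1,2)]

step 1: expand (1,0) (f=10, h=6) → closed; open now [(0,0) g=5 f=12, (0,4) g=1 f=12, (1,3) g=1 f=10, (2,0) g=5 f=10, (2,1) g=4 f=10, (2,2) g=3 f=10]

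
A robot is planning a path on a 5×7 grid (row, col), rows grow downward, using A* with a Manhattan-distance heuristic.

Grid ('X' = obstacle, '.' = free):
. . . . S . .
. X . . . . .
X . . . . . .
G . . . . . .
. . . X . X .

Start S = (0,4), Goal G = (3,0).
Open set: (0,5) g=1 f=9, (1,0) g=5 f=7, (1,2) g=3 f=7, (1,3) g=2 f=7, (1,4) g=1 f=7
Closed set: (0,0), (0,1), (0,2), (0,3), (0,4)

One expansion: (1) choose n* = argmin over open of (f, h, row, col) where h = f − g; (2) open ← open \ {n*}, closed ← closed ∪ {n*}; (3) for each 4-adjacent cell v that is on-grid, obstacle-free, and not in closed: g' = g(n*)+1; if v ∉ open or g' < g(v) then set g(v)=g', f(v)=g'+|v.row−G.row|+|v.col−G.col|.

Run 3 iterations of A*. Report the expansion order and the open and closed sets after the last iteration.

step 1: expand (1,0) (f=7, h=2) → closed; open now [(0,5) g=1 f=9, (1,2) g=3 f=7, (1,3) g=2 f=7, (1,4) g=1 f=7]
step 2: expand (1,2) (f=7, h=4) → closed; open now [(0,5) g=1 f=9, (1,3) g=2 f=7, (1,4) g=1 f=7, (2,2) g=4 f=7]
step 3: expand (2,2) (f=7, h=3) → closed; open now [(0,5) g=1 f=9, (1,3) g=2 f=7, (1,4) g=1 f=7, (2,1) g=5 f=7, (2,3) g=5 f=9, (3,2) g=5 f=7]

order=[(1,0) → (1,2) → (2,2)]; open=[(0,5) g=1 f=9, (1,3) g=2 f=7, (1,4) g=1 f=7, (2,1) g=5 f=7, (2,3) g=5 f=9, (3,2) g=5 f=7]; closed=[(0,0), (0,1), (0,2), (0,3), (0,4), (1,0), (1,2), (2,2)]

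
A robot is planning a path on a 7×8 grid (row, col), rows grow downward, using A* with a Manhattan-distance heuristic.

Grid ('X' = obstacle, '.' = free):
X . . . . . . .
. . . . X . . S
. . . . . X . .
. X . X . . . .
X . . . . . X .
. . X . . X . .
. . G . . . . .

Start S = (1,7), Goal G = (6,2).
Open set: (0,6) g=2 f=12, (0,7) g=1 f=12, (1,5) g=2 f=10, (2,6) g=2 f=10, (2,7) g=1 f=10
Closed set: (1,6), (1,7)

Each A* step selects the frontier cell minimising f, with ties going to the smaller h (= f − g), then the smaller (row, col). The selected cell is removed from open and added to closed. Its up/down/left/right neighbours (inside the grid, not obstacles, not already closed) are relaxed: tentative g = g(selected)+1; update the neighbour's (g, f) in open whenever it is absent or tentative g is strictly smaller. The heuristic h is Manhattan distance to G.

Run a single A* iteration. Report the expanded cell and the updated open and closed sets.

step 1: expand (1,5) (f=10, h=8) → closed; open now [(0,5) g=3 f=12, (0,6) g=2 f=12, (0,7) g=1 f=12, (2,6) g=2 f=10, (2,7) g=1 f=10]

expanded=(1,5); open=[(0,5) g=3 f=12, (0,6) g=2 f=12, (0,7) g=1 f=12, (2,6) g=2 f=10, (2,7) g=1 f=10]; closed=[(1,5), (1,6), (1,7)]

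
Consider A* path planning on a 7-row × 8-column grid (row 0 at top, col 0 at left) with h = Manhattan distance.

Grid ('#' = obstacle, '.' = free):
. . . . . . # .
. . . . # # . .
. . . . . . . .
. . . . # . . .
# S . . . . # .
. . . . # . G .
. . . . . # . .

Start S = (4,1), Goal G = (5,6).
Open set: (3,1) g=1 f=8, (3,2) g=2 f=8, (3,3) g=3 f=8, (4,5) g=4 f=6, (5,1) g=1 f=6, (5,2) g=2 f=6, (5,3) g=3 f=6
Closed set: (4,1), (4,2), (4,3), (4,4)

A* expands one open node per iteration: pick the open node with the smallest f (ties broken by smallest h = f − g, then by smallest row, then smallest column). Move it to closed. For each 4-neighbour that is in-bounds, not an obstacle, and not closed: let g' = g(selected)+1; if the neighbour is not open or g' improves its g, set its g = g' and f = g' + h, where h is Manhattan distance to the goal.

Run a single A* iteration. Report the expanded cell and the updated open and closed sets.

expanded=(4,5); open=[(3,1) g=1 f=8, (3,2) g=2 f=8, (3,3) g=3 f=8, (3,5) g=5 f=8, (5,1) g=1 f=6, (5,2) g=2 f=6, (5,3) g=3 f=6, (5,5) g=5 f=6]; closed=[(4,1), (4,2), (4,3), (4,4), (4,5)]

step 1: expand (4,5) (f=6, h=2) → closed; open now [(3,1) g=1 f=8, (3,2) g=2 f=8, (3,3) g=3 f=8, (3,5) g=5 f=8, (5,1) g=1 f=6, (5,2) g=2 f=6, (5,3) g=3 f=6, (5,5) g=5 f=6]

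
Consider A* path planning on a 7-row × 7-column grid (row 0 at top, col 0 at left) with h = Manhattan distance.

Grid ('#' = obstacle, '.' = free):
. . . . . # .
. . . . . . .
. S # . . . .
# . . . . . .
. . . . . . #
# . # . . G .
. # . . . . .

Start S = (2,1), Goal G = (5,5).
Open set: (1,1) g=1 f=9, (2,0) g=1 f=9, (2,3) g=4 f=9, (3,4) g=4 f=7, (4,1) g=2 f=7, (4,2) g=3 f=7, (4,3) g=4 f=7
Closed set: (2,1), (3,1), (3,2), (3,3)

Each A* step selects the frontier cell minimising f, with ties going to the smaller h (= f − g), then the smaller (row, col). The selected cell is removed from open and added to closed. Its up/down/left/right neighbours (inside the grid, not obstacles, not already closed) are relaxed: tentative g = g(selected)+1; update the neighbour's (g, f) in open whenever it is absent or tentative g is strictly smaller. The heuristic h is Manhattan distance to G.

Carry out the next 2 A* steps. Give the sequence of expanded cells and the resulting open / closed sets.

step 1: expand (3,4) (f=7, h=3) → closed; open now [(1,1) g=1 f=9, (2,0) g=1 f=9, (2,3) g=4 f=9, (2,4) g=5 f=9, (3,5) g=5 f=7, (4,1) g=2 f=7, (4,2) g=3 f=7, (4,3) g=4 f=7, (4,4) g=5 f=7]
step 2: expand (3,5) (f=7, h=2) → closed; open now [(1,1) g=1 f=9, (2,0) g=1 f=9, (2,3) g=4 f=9, (2,4) g=5 f=9, (2,5) g=6 f=9, (3,6) g=6 f=9, (4,1) g=2 f=7, (4,2) g=3 f=7, (4,3) g=4 f=7, (4,4) g=5 f=7, (4,5) g=6 f=7]

order=[(3,4) → (3,5)]; open=[(1,1) g=1 f=9, (2,0) g=1 f=9, (2,3) g=4 f=9, (2,4) g=5 f=9, (2,5) g=6 f=9, (3,6) g=6 f=9, (4,1) g=2 f=7, (4,2) g=3 f=7, (4,3) g=4 f=7, (4,4) g=5 f=7, (4,5) g=6 f=7]; closed=[(2,1), (3,1), (3,2), (3,3), (3,4), (3,5)]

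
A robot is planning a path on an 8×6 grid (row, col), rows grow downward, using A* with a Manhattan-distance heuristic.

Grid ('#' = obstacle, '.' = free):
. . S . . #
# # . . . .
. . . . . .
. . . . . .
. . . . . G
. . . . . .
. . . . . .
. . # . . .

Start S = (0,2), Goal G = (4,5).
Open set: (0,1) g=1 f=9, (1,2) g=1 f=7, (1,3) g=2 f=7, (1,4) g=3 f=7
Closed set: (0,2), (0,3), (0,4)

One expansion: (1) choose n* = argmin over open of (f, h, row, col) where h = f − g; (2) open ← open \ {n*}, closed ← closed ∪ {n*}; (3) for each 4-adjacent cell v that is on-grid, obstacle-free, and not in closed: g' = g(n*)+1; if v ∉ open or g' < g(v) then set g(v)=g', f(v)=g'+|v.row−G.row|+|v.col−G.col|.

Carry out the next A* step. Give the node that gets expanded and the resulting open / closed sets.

step 1: expand (1,4) (f=7, h=4) → closed; open now [(0,1) g=1 f=9, (1,2) g=1 f=7, (1,3) g=2 f=7, (1,5) g=4 f=7, (2,4) g=4 f=7]

expanded=(1,4); open=[(0,1) g=1 f=9, (1,2) g=1 f=7, (1,3) g=2 f=7, (1,5) g=4 f=7, (2,4) g=4 f=7]; closed=[(0,2), (0,3), (0,4), (1,4)]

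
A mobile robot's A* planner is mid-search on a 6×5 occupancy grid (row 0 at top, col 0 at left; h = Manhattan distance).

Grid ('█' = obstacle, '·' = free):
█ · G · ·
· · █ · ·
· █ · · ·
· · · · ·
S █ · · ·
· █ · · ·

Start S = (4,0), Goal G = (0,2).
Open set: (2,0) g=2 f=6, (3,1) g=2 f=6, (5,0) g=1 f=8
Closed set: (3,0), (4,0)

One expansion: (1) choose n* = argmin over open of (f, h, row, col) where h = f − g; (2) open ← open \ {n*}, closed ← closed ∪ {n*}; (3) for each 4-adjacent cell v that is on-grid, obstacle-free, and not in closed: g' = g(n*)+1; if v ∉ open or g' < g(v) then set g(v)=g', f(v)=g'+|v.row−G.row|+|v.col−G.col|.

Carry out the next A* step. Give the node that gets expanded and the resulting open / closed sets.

step 1: expand (2,0) (f=6, h=4) → closed; open now [(1,0) g=3 f=6, (3,1) g=2 f=6, (5,0) g=1 f=8]

expanded=(2,0); open=[(1,0) g=3 f=6, (3,1) g=2 f=6, (5,0) g=1 f=8]; closed=[(2,0), (3,0), (4,0)]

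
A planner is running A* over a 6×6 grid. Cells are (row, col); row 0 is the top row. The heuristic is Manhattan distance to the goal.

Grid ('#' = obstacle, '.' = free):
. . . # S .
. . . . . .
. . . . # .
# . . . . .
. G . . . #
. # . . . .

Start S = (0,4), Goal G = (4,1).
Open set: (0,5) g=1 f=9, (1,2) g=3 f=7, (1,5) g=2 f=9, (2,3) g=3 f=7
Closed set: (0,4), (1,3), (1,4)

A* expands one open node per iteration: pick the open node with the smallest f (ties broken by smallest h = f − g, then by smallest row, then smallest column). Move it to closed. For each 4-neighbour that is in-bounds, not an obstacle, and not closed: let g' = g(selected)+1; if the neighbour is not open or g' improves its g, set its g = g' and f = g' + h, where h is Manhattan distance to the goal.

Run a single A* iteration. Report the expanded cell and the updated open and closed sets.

step 1: expand (1,2) (f=7, h=4) → closed; open now [(0,2) g=4 f=9, (0,5) g=1 f=9, (1,1) g=4 f=7, (1,5) g=2 f=9, (2,2) g=4 f=7, (2,3) g=3 f=7]

expanded=(1,2); open=[(0,2) g=4 f=9, (0,5) g=1 f=9, (1,1) g=4 f=7, (1,5) g=2 f=9, (2,2) g=4 f=7, (2,3) g=3 f=7]; closed=[(0,4), (1,2), (1,3), (1,4)]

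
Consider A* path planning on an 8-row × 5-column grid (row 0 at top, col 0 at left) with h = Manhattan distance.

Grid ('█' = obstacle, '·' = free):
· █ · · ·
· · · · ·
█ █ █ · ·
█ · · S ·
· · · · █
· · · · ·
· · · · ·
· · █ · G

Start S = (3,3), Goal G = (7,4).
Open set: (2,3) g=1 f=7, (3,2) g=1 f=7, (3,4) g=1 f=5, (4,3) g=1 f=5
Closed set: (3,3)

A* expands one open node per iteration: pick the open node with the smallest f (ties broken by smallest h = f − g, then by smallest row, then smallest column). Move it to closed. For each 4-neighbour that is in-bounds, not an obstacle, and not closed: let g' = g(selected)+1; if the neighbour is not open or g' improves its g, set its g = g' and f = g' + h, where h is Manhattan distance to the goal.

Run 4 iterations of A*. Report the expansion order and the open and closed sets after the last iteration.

order=[(3,4) → (4,3) → (5,3) → (5,4)]; open=[(2,3) g=1 f=7, (2,4) g=2 f=7, (3,2) g=1 f=7, (4,2) g=2 f=7, (5,2) g=3 f=7, (6,3) g=3 f=5, (6,4) g=4 f=5]; closed=[(3,3), (3,4), (4,3), (5,3), (5,4)]

step 1: expand (3,4) (f=5, h=4) → closed; open now [(2,3) g=1 f=7, (2,4) g=2 f=7, (3,2) g=1 f=7, (4,3) g=1 f=5]
step 2: expand (4,3) (f=5, h=4) → closed; open now [(2,3) g=1 f=7, (2,4) g=2 f=7, (3,2) g=1 f=7, (4,2) g=2 f=7, (5,3) g=2 f=5]
step 3: expand (5,3) (f=5, h=3) → closed; open now [(2,3) g=1 f=7, (2,4) g=2 f=7, (3,2) g=1 f=7, (4,2) g=2 f=7, (5,2) g=3 f=7, (5,4) g=3 f=5, (6,3) g=3 f=5]
step 4: expand (5,4) (f=5, h=2) → closed; open now [(2,3) g=1 f=7, (2,4) g=2 f=7, (3,2) g=1 f=7, (4,2) g=2 f=7, (5,2) g=3 f=7, (6,3) g=3 f=5, (6,4) g=4 f=5]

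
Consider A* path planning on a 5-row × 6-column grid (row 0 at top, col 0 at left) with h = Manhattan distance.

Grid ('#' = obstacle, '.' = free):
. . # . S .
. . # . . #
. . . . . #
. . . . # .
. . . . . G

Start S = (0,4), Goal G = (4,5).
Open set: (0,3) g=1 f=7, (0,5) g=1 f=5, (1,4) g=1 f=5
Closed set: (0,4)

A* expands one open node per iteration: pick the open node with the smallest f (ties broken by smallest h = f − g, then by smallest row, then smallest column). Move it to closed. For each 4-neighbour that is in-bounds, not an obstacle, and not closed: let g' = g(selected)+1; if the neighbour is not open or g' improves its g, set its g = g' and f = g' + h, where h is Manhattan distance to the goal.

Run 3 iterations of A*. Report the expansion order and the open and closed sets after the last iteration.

step 1: expand (0,5) (f=5, h=4) → closed; open now [(0,3) g=1 f=7, (1,4) g=1 f=5]
step 2: expand (1,4) (f=5, h=4) → closed; open now [(0,3) g=1 f=7, (1,3) g=2 f=7, (2,4) g=2 f=5]
step 3: expand (2,4) (f=5, h=3) → closed; open now [(0,3) g=1 f=7, (1,3) g=2 f=7, (2,3) g=3 f=7]

order=[(0,5) → (1,4) → (2,4)]; open=[(0,3) g=1 f=7, (1,3) g=2 f=7, (2,3) g=3 f=7]; closed=[(0,4), (0,5), (1,4), (2,4)]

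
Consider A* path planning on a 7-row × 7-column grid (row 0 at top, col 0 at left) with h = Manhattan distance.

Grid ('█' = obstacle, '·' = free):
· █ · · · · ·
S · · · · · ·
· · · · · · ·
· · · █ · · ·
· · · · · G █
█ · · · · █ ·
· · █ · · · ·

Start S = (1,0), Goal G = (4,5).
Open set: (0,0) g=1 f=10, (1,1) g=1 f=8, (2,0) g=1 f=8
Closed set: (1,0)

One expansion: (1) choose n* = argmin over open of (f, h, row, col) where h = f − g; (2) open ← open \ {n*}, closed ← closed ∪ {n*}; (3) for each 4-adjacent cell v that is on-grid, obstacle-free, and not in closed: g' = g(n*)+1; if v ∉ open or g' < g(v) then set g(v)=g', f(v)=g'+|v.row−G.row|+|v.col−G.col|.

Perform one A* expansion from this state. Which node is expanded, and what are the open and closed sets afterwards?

step 1: expand (1,1) (f=8, h=7) → closed; open now [(0,0) g=1 f=10, (1,2) g=2 f=8, (2,0) g=1 f=8, (2,1) g=2 f=8]

expanded=(1,1); open=[(0,0) g=1 f=10, (1,2) g=2 f=8, (2,0) g=1 f=8, (2,1) g=2 f=8]; closed=[(1,0), (1,1)]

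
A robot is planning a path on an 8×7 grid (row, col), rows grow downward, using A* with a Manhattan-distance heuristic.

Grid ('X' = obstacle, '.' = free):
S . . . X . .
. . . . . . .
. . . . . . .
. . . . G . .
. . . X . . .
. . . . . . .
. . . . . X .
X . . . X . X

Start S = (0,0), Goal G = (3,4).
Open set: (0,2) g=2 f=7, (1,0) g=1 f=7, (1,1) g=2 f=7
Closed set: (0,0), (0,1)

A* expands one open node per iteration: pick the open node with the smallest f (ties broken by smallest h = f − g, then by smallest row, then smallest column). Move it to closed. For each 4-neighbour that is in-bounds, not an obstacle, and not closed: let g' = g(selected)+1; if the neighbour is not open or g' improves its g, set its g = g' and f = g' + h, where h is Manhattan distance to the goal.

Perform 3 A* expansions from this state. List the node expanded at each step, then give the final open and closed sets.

order=[(0,2) → (0,3) → (1,3)]; open=[(1,0) g=1 f=7, (1,1) g=2 f=7, (1,2) g=3 f=7, (1,4) g=5 f=7, (2,3) g=5 f=7]; closed=[(0,0), (0,1), (0,2), (0,3), (1,3)]

step 1: expand (0,2) (f=7, h=5) → closed; open now [(0,3) g=3 f=7, (1,0) g=1 f=7, (1,1) g=2 f=7, (1,2) g=3 f=7]
step 2: expand (0,3) (f=7, h=4) → closed; open now [(1,0) g=1 f=7, (1,1) g=2 f=7, (1,2) g=3 f=7, (1,3) g=4 f=7]
step 3: expand (1,3) (f=7, h=3) → closed; open now [(1,0) g=1 f=7, (1,1) g=2 f=7, (1,2) g=3 f=7, (1,4) g=5 f=7, (2,3) g=5 f=7]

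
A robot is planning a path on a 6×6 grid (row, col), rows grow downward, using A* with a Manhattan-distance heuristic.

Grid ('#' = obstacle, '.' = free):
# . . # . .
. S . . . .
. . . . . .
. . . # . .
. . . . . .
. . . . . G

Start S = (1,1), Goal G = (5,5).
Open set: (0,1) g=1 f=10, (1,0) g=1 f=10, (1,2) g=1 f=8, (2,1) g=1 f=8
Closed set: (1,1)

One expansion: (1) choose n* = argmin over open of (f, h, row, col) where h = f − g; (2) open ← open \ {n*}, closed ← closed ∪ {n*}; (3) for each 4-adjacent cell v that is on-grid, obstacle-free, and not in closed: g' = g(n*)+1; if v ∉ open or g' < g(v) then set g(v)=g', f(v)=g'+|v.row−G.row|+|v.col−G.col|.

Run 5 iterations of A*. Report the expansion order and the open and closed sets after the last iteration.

step 1: expand (1,2) (f=8, h=7) → closed; open now [(0,1) g=1 f=10, (0,2) g=2 f=10, (1,0) g=1 f=10, (1,3) g=2 f=8, (2,1) g=1 f=8, (2,2) g=2 f=8]
step 2: expand (1,3) (f=8, h=6) → closed; open now [(0,1) g=1 f=10, (0,2) g=2 f=10, (1,0) g=1 f=10, (1,4) g=3 f=8, (2,1) g=1 f=8, (2,2) g=2 f=8, (2,3) g=3 f=8]
step 3: expand (1,4) (f=8, h=5) → closed; open now [(0,1) g=1 f=10, (0,2) g=2 f=10, (0,4) g=4 f=10, (1,0) g=1 f=10, (1,5) g=4 f=8, (2,1) g=1 f=8, (2,2) g=2 f=8, (2,3) g=3 f=8, (2,4) g=4 f=8]
step 4: expand (1,5) (f=8, h=4) → closed; open now [(0,1) g=1 f=10, (0,2) g=2 f=10, (0,4) g=4 f=10, (0,5) g=5 f=10, (1,0) g=1 f=10, (2,1) g=1 f=8, (2,2) g=2 f=8, (2,3) g=3 f=8, (2,4) g=4 f=8, (2,5) g=5 f=8]
step 5: expand (2,5) (f=8, h=3) → closed; open now [(0,1) g=1 f=10, (0,2) g=2 f=10, (0,4) g=4 f=10, (0,5) g=5 f=10, (1,0) g=1 f=10, (2,1) g=1 f=8, (2,2) g=2 f=8, (2,3) g=3 f=8, (2,4) g=4 f=8, (3,5) g=6 f=8]

order=[(1,2) → (1,3) → (1,4) → (1,5) → (2,5)]; open=[(0,1) g=1 f=10, (0,2) g=2 f=10, (0,4) g=4 f=10, (0,5) g=5 f=10, (1,0) g=1 f=10, (2,1) g=1 f=8, (2,2) g=2 f=8, (2,3) g=3 f=8, (2,4) g=4 f=8, (3,5) g=6 f=8]; closed=[(1,1), (1,2), (1,3), (1,4), (1,5), (2,5)]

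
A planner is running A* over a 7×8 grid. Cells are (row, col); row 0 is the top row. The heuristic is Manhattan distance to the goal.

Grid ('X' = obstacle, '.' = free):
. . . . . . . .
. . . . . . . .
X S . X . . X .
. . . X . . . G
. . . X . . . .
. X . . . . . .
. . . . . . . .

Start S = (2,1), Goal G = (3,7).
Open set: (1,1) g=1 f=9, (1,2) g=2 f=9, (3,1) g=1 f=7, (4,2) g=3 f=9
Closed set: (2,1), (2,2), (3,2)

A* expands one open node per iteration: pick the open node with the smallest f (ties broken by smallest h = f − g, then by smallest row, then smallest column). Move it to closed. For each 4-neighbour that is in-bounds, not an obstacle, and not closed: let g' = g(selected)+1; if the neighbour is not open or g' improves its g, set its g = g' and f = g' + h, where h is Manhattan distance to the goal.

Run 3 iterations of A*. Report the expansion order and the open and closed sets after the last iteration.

order=[(3,1) → (4,2) → (1,2)]; open=[(0,2) g=3 f=11, (1,1) g=1 f=9, (1,3) g=3 f=9, (3,0) g=2 f=9, (4,1) g=2 f=9, (5,2) g=4 f=11]; closed=[(1,2), (2,1), (2,2), (3,1), (3,2), (4,2)]

step 1: expand (3,1) (f=7, h=6) → closed; open now [(1,1) g=1 f=9, (1,2) g=2 f=9, (3,0) g=2 f=9, (4,1) g=2 f=9, (4,2) g=3 f=9]
step 2: expand (4,2) (f=9, h=6) → closed; open now [(1,1) g=1 f=9, (1,2) g=2 f=9, (3,0) g=2 f=9, (4,1) g=2 f=9, (5,2) g=4 f=11]
step 3: expand (1,2) (f=9, h=7) → closed; open now [(0,2) g=3 f=11, (1,1) g=1 f=9, (1,3) g=3 f=9, (3,0) g=2 f=9, (4,1) g=2 f=9, (5,2) g=4 f=11]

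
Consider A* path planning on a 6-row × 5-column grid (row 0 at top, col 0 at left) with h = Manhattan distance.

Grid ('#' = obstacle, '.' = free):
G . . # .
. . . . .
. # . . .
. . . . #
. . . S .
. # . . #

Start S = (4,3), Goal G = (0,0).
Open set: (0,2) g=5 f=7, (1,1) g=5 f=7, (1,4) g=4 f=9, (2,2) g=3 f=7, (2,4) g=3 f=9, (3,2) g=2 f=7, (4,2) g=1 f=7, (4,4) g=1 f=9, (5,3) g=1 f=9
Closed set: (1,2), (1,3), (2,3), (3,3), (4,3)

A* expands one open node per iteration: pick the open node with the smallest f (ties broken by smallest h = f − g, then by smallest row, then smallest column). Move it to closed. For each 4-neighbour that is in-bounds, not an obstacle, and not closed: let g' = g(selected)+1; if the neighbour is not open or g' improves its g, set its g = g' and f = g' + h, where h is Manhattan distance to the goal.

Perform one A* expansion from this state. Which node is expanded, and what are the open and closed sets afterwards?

step 1: expand (0,2) (f=7, h=2) → closed; open now [(0,1) g=6 f=7, (1,1) g=5 f=7, (1,4) g=4 f=9, (2,2) g=3 f=7, (2,4) g=3 f=9, (3,2) g=2 f=7, (4,2) g=1 f=7, (4,4) g=1 f=9, (5,3) g=1 f=9]

expanded=(0,2); open=[(0,1) g=6 f=7, (1,1) g=5 f=7, (1,4) g=4 f=9, (2,2) g=3 f=7, (2,4) g=3 f=9, (3,2) g=2 f=7, (4,2) g=1 f=7, (4,4) g=1 f=9, (5,3) g=1 f=9]; closed=[(0,2), (1,2), (1,3), (2,3), (3,3), (4,3)]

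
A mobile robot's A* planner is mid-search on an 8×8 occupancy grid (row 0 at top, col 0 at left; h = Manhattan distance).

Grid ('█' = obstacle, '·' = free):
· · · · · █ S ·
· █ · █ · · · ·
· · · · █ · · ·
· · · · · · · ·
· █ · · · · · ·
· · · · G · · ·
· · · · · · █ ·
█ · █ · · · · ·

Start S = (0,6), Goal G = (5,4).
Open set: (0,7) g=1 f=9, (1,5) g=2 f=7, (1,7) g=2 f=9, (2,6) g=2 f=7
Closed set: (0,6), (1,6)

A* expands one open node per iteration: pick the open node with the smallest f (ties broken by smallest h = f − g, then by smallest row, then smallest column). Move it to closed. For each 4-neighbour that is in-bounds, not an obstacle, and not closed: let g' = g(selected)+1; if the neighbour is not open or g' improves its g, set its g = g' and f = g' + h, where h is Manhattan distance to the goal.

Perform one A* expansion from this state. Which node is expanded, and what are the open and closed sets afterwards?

step 1: expand (1,5) (f=7, h=5) → closed; open now [(0,7) g=1 f=9, (1,4) g=3 f=7, (1,7) g=2 f=9, (2,5) g=3 f=7, (2,6) g=2 f=7]

expanded=(1,5); open=[(0,7) g=1 f=9, (1,4) g=3 f=7, (1,7) g=2 f=9, (2,5) g=3 f=7, (2,6) g=2 f=7]; closed=[(0,6), (1,5), (1,6)]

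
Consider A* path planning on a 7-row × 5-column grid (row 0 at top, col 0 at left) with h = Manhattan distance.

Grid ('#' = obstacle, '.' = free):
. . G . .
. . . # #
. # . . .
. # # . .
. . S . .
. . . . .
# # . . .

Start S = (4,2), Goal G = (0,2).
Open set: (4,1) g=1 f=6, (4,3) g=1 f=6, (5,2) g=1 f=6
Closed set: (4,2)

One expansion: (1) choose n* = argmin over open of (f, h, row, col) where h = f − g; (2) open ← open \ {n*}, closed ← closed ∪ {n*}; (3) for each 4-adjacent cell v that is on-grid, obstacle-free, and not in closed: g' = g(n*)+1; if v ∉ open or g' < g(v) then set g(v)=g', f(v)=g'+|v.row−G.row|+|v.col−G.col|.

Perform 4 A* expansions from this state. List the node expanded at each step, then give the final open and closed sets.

step 1: expand (4,1) (f=6, h=5) → closed; open now [(4,0) g=2 f=8, (4,3) g=1 f=6, (5,1) g=2 f=8, (5,2) g=1 f=6]
step 2: expand (4,3) (f=6, h=5) → closed; open now [(3,3) g=2 f=6, (4,0) g=2 f=8, (4,4) g=2 f=8, (5,1) g=2 f=8, (5,2) g=1 f=6, (5,3) g=2 f=8]
step 3: expand (3,3) (f=6, h=4) → closed; open now [(2,3) g=3 f=6, (3,4) g=3 f=8, (4,0) g=2 f=8, (4,4) g=2 f=8, (5,1) g=2 f=8, (5,2) g=1 f=6, (5,3) g=2 f=8]
step 4: expand (2,3) (f=6, h=3) → closed; open now [(2,2) g=4 f=6, (2,4) g=4 f=8, (3,4) g=3 f=8, (4,0) g=2 f=8, (4,4) g=2 f=8, (5,1) g=2 f=8, (5,2) g=1 f=6, (5,3) g=2 f=8]

order=[(4,1) → (4,3) → (3,3) → (2,3)]; open=[(2,2) g=4 f=6, (2,4) g=4 f=8, (3,4) g=3 f=8, (4,0) g=2 f=8, (4,4) g=2 f=8, (5,1) g=2 f=8, (5,2) g=1 f=6, (5,3) g=2 f=8]; closed=[(2,3), (3,3), (4,1), (4,2), (4,3)]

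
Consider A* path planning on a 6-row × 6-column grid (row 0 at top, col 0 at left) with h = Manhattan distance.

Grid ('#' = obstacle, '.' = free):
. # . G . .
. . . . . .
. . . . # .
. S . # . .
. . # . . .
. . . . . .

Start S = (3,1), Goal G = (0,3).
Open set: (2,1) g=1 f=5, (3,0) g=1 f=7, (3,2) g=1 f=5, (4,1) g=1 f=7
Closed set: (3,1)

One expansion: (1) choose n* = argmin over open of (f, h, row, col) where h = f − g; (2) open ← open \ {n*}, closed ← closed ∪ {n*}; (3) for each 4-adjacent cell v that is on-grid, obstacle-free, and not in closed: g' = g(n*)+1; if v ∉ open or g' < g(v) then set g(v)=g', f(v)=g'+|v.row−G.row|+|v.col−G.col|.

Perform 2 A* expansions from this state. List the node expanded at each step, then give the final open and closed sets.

step 1: expand (2,1) (f=5, h=4) → closed; open now [(1,1) g=2 f=5, (2,0) g=2 f=7, (2,2) g=2 f=5, (3,0) g=1 f=7, (3,2) g=1 f=5, (4,1) g=1 f=7]
step 2: expand (1,1) (f=5, h=3) → closed; open now [(1,0) g=3 f=7, (1,2) g=3 f=5, (2,0) g=2 f=7, (2,2) g=2 f=5, (3,0) g=1 f=7, (3,2) g=1 f=5, (4,1) g=1 f=7]

order=[(2,1) → (1,1)]; open=[(1,0) g=3 f=7, (1,2) g=3 f=5, (2,0) g=2 f=7, (2,2) g=2 f=5, (3,0) g=1 f=7, (3,2) g=1 f=5, (4,1) g=1 f=7]; closed=[(1,1), (2,1), (3,1)]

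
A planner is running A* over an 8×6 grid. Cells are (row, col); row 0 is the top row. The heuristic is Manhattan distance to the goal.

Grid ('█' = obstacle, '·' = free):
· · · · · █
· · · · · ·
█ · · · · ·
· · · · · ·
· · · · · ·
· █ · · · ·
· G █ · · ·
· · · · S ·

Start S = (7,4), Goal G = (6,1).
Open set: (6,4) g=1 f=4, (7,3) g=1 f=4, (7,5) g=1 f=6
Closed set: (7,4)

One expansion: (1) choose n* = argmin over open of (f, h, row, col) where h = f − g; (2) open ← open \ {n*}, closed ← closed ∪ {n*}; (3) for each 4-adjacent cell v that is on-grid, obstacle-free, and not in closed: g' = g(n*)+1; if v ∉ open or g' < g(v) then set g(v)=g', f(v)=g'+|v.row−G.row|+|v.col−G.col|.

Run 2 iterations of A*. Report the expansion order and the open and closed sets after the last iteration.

step 1: expand (6,4) (f=4, h=3) → closed; open now [(5,4) g=2 f=6, (6,3) g=2 f=4, (6,5) g=2 f=6, (7,3) g=1 f=4, (7,5) g=1 f=6]
step 2: expand (6,3) (f=4, h=2) → closed; open now [(5,3) g=3 f=6, (5,4) g=2 f=6, (6,5) g=2 f=6, (7,3) g=1 f=4, (7,5) g=1 f=6]

order=[(6,4) → (6,3)]; open=[(5,3) g=3 f=6, (5,4) g=2 f=6, (6,5) g=2 f=6, (7,3) g=1 f=4, (7,5) g=1 f=6]; closed=[(6,3), (6,4), (7,4)]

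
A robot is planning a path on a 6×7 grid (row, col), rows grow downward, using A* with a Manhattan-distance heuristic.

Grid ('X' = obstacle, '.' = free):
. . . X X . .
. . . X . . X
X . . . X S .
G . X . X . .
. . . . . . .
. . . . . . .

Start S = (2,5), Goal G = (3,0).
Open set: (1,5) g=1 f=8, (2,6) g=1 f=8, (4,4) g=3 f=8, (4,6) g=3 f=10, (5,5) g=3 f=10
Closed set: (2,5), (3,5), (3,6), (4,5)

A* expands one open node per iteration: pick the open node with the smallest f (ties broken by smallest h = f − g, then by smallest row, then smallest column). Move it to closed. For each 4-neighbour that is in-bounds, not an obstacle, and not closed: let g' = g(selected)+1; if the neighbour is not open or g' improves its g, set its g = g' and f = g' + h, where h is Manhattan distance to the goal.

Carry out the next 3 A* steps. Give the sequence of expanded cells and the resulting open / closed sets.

order=[(4,4) → (4,3) → (3,3)]; open=[(1,5) g=1 f=8, (2,3) g=6 f=10, (2,6) g=1 f=8, (4,2) g=5 f=8, (4,6) g=3 f=10, (5,3) g=5 f=10, (5,4) g=4 f=10, (5,5) g=3 f=10]; closed=[(2,5), (3,3), (3,5), (3,6), (4,3), (4,4), (4,5)]

step 1: expand (4,4) (f=8, h=5) → closed; open now [(1,5) g=1 f=8, (2,6) g=1 f=8, (4,3) g=4 f=8, (4,6) g=3 f=10, (5,4) g=4 f=10, (5,5) g=3 f=10]
step 2: expand (4,3) (f=8, h=4) → closed; open now [(1,5) g=1 f=8, (2,6) g=1 f=8, (3,3) g=5 f=8, (4,2) g=5 f=8, (4,6) g=3 f=10, (5,3) g=5 f=10, (5,4) g=4 f=10, (5,5) g=3 f=10]
step 3: expand (3,3) (f=8, h=3) → closed; open now [(1,5) g=1 f=8, (2,3) g=6 f=10, (2,6) g=1 f=8, (4,2) g=5 f=8, (4,6) g=3 f=10, (5,3) g=5 f=10, (5,4) g=4 f=10, (5,5) g=3 f=10]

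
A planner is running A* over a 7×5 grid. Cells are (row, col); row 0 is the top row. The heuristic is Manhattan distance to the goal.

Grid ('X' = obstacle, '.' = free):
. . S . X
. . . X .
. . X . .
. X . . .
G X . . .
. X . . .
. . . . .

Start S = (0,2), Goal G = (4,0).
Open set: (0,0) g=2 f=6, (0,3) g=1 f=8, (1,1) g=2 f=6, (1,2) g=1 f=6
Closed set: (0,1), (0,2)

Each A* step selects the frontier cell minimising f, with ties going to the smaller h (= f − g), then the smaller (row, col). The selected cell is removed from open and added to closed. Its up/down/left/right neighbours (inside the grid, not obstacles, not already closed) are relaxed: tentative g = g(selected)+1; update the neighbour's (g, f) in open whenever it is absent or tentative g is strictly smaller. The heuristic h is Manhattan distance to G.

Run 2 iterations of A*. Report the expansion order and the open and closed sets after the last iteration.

step 1: expand (0,0) (f=6, h=4) → closed; open now [(0,3) g=1 f=8, (1,0) g=3 f=6, (1,1) g=2 f=6, (1,2) g=1 f=6]
step 2: expand (1,0) (f=6, h=3) → closed; open now [(0,3) g=1 f=8, (1,1) g=2 f=6, (1,2) g=1 f=6, (2,0) g=4 f=6]

order=[(0,0) → (1,0)]; open=[(0,3) g=1 f=8, (1,1) g=2 f=6, (1,2) g=1 f=6, (2,0) g=4 f=6]; closed=[(0,0), (0,1), (0,2), (1,0)]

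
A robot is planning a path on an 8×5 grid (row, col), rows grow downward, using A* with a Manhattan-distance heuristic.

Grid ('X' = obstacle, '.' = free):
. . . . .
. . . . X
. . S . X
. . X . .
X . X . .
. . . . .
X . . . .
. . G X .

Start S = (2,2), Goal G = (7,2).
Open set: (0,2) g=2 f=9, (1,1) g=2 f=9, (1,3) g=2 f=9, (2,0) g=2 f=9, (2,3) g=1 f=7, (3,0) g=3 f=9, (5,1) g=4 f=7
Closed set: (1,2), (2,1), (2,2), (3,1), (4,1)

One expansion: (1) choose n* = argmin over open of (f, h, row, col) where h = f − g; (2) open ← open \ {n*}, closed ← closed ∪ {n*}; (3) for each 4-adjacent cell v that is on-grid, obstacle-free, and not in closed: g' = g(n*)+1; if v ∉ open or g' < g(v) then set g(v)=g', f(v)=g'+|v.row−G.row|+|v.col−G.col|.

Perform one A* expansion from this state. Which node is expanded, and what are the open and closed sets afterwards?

step 1: expand (5,1) (f=7, h=3) → closed; open now [(0,2) g=2 f=9, (1,1) g=2 f=9, (1,3) g=2 f=9, (2,0) g=2 f=9, (2,3) g=1 f=7, (3,0) g=3 f=9, (5,0) g=5 f=9, (5,2) g=5 f=7, (6,1) g=5 f=7]

expanded=(5,1); open=[(0,2) g=2 f=9, (1,1) g=2 f=9, (1,3) g=2 f=9, (2,0) g=2 f=9, (2,3) g=1 f=7, (3,0) g=3 f=9, (5,0) g=5 f=9, (5,2) g=5 f=7, (6,1) g=5 f=7]; closed=[(1,2), (2,1), (2,2), (3,1), (4,1), (5,1)]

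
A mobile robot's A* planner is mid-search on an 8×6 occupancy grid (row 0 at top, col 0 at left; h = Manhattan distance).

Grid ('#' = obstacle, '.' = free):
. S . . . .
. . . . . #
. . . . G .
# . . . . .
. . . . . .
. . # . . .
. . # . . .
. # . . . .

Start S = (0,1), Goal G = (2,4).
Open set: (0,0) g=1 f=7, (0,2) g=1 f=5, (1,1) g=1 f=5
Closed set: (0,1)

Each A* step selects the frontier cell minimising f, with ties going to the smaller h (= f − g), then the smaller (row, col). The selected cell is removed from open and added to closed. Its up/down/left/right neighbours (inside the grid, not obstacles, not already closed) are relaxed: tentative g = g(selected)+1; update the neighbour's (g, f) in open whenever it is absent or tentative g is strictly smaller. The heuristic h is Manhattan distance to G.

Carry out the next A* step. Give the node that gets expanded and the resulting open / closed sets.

expanded=(0,2); open=[(0,0) g=1 f=7, (0,3) g=2 f=5, (1,1) g=1 f=5, (1,2) g=2 f=5]; closed=[(0,1), (0,2)]

step 1: expand (0,2) (f=5, h=4) → closed; open now [(0,0) g=1 f=7, (0,3) g=2 f=5, (1,1) g=1 f=5, (1,2) g=2 f=5]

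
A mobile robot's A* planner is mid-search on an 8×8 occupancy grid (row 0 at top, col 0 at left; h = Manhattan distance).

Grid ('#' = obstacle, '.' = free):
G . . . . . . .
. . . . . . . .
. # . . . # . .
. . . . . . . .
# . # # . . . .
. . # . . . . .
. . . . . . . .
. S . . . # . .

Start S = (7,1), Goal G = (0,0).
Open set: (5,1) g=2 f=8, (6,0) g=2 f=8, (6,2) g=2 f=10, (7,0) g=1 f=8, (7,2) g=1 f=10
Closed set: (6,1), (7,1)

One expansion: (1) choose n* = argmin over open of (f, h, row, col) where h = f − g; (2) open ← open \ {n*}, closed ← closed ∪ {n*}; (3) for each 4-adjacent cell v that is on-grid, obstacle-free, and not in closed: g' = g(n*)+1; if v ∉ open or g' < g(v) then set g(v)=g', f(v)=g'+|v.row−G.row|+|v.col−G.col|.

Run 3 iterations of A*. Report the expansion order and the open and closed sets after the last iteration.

order=[(5,1) → (4,1) → (3,1)]; open=[(3,0) g=5 f=8, (3,2) g=5 f=10, (5,0) g=3 f=8, (6,0) g=2 f=8, (6,2) g=2 f=10, (7,0) g=1 f=8, (7,2) g=1 f=10]; closed=[(3,1), (4,1), (5,1), (6,1), (7,1)]

step 1: expand (5,1) (f=8, h=6) → closed; open now [(4,1) g=3 f=8, (5,0) g=3 f=8, (6,0) g=2 f=8, (6,2) g=2 f=10, (7,0) g=1 f=8, (7,2) g=1 f=10]
step 2: expand (4,1) (f=8, h=5) → closed; open now [(3,1) g=4 f=8, (5,0) g=3 f=8, (6,0) g=2 f=8, (6,2) g=2 f=10, (7,0) g=1 f=8, (7,2) g=1 f=10]
step 3: expand (3,1) (f=8, h=4) → closed; open now [(3,0) g=5 f=8, (3,2) g=5 f=10, (5,0) g=3 f=8, (6,0) g=2 f=8, (6,2) g=2 f=10, (7,0) g=1 f=8, (7,2) g=1 f=10]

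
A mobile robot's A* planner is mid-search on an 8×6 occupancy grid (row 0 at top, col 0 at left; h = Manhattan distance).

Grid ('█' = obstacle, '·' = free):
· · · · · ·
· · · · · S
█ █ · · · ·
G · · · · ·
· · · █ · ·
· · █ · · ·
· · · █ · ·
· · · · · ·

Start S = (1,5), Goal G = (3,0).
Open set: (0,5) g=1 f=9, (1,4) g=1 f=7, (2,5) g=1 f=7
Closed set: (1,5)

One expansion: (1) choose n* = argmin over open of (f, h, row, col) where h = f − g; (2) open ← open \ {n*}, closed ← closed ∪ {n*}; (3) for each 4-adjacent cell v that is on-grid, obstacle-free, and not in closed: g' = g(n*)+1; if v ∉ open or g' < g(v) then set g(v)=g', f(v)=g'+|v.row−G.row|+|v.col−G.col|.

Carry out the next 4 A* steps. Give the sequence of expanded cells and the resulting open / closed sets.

step 1: expand (1,4) (f=7, h=6) → closed; open now [(0,4) g=2 f=9, (0,5) g=1 f=9, (1,3) g=2 f=7, (2,4) g=2 f=7, (2,5) g=1 f=7]
step 2: expand (1,3) (f=7, h=5) → closed; open now [(0,3) g=3 f=9, (0,4) g=2 f=9, (0,5) g=1 f=9, (1,2) g=3 f=7, (2,3) g=3 f=7, (2,4) g=2 f=7, (2,5) g=1 f=7]
step 3: expand (1,2) (f=7, h=4) → closed; open now [(0,2) g=4 f=9, (0,3) g=3 f=9, (0,4) g=2 f=9, (0,5) g=1 f=9, (1,1) g=4 f=7, (2,2) g=4 f=7, (2,3) g=3 f=7, (2,4) g=2 f=7, (2,5) g=1 f=7]
step 4: expand (1,1) (f=7, h=3) → closed; open now [(0,1) g=5 f=9, (0,2) g=4 f=9, (0,3) g=3 f=9, (0,4) g=2 f=9, (0,5) g=1 f=9, (1,0) g=5 f=7, (2,2) g=4 f=7, (2,3) g=3 f=7, (2,4) g=2 f=7, (2,5) g=1 f=7]

order=[(1,4) → (1,3) → (1,2) → (1,1)]; open=[(0,1) g=5 f=9, (0,2) g=4 f=9, (0,3) g=3 f=9, (0,4) g=2 f=9, (0,5) g=1 f=9, (1,0) g=5 f=7, (2,2) g=4 f=7, (2,3) g=3 f=7, (2,4) g=2 f=7, (2,5) g=1 f=7]; closed=[(1,1), (1,2), (1,3), (1,4), (1,5)]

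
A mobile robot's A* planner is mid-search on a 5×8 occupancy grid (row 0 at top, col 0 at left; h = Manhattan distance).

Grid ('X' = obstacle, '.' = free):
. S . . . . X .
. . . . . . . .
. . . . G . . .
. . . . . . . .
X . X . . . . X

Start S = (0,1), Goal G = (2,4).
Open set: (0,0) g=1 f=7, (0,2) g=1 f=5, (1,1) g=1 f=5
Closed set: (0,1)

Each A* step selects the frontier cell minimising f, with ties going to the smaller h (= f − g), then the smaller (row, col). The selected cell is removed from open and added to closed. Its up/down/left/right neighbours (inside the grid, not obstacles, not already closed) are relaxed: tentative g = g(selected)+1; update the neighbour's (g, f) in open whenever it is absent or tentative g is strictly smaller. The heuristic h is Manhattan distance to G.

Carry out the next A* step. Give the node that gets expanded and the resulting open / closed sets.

expanded=(0,2); open=[(0,0) g=1 f=7, (0,3) g=2 f=5, (1,1) g=1 f=5, (1,2) g=2 f=5]; closed=[(0,1), (0,2)]

step 1: expand (0,2) (f=5, h=4) → closed; open now [(0,0) g=1 f=7, (0,3) g=2 f=5, (1,1) g=1 f=5, (1,2) g=2 f=5]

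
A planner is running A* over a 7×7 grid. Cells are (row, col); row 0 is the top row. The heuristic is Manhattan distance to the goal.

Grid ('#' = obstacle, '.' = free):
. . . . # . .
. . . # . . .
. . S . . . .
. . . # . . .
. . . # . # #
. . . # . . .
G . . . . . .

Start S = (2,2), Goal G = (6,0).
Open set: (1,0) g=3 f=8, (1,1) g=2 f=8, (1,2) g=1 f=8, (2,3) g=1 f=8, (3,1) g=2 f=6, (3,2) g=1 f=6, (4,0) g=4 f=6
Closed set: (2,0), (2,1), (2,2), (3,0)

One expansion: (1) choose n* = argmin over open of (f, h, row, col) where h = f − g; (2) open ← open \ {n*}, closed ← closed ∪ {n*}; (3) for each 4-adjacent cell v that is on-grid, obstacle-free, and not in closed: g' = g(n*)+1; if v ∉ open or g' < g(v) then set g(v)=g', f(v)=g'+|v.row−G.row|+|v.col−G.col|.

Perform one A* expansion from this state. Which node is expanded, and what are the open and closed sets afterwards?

expanded=(4,0); open=[(1,0) g=3 f=8, (1,1) g=2 f=8, (1,2) g=1 f=8, (2,3) g=1 f=8, (3,1) g=2 f=6, (3,2) g=1 f=6, (4,1) g=5 f=8, (5,0) g=5 f=6]; closed=[(2,0), (2,1), (2,2), (3,0), (4,0)]

step 1: expand (4,0) (f=6, h=2) → closed; open now [(1,0) g=3 f=8, (1,1) g=2 f=8, (1,2) g=1 f=8, (2,3) g=1 f=8, (3,1) g=2 f=6, (3,2) g=1 f=6, (4,1) g=5 f=8, (5,0) g=5 f=6]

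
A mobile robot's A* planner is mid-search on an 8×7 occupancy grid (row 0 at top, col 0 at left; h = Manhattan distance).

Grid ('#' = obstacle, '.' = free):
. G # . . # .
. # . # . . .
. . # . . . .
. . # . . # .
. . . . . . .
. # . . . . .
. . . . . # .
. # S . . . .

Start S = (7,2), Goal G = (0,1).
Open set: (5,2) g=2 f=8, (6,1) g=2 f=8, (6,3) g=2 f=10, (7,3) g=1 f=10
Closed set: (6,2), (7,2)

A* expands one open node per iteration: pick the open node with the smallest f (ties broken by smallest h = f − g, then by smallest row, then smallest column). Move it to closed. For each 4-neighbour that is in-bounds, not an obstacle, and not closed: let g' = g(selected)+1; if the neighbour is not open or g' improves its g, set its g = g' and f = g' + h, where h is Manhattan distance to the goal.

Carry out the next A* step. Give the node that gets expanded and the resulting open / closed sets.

expanded=(5,2); open=[(4,2) g=3 f=8, (5,3) g=3 f=10, (6,1) g=2 f=8, (6,3) g=2 f=10, (7,3) g=1 f=10]; closed=[(5,2), (6,2), (7,2)]

step 1: expand (5,2) (f=8, h=6) → closed; open now [(4,2) g=3 f=8, (5,3) g=3 f=10, (6,1) g=2 f=8, (6,3) g=2 f=10, (7,3) g=1 f=10]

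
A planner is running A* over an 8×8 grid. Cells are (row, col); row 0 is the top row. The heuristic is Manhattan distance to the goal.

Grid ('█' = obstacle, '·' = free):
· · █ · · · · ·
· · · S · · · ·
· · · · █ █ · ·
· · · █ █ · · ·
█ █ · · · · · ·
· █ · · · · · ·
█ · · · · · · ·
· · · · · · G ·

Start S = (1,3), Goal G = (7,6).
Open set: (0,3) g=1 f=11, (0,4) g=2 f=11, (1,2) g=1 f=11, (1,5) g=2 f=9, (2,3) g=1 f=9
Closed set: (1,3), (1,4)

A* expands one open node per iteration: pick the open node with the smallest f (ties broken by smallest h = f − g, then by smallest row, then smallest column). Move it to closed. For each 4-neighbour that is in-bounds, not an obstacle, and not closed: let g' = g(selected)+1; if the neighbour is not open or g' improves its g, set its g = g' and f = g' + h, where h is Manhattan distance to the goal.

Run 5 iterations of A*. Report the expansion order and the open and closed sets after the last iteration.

order=[(1,5) → (1,6) → (2,6) → (3,6) → (4,6)]; open=[(0,3) g=1 f=11, (0,4) g=2 f=11, (0,5) g=3 f=11, (0,6) g=4 f=11, (1,2) g=1 f=11, (1,7) g=4 f=11, (2,3) g=1 f=9, (2,7) g=5 f=11, (3,5) g=6 f=11, (3,7) g=6 f=11, (4,5) g=7 f=11, (4,7) g=7 f=11, (5,6) g=7 f=9]; closed=[(1,3), (1,4), (1,5), (1,6), (2,6), (3,6), (4,6)]

step 1: expand (1,5) (f=9, h=7) → closed; open now [(0,3) g=1 f=11, (0,4) g=2 f=11, (0,5) g=3 f=11, (1,2) g=1 f=11, (1,6) g=3 f=9, (2,3) g=1 f=9]
step 2: expand (1,6) (f=9, h=6) → closed; open now [(0,3) g=1 f=11, (0,4) g=2 f=11, (0,5) g=3 f=11, (0,6) g=4 f=11, (1,2) g=1 f=11, (1,7) g=4 f=11, (2,3) g=1 f=9, (2,6) g=4 f=9]
step 3: expand (2,6) (f=9, h=5) → closed; open now [(0,3) g=1 f=11, (0,4) g=2 f=11, (0,5) g=3 f=11, (0,6) g=4 f=11, (1,2) g=1 f=11, (1,7) g=4 f=11, (2,3) g=1 f=9, (2,7) g=5 f=11, (3,6) g=5 f=9]
step 4: expand (3,6) (f=9, h=4) → closed; open now [(0,3) g=1 f=11, (0,4) g=2 f=11, (0,5) g=3 f=11, (0,6) g=4 f=11, (1,2) g=1 f=11, (1,7) g=4 f=11, (2,3) g=1 f=9, (2,7) g=5 f=11, (3,5) g=6 f=11, (3,7) g=6 f=11, (4,6) g=6 f=9]
step 5: expand (4,6) (f=9, h=3) → closed; open now [(0,3) g=1 f=11, (0,4) g=2 f=11, (0,5) g=3 f=11, (0,6) g=4 f=11, (1,2) g=1 f=11, (1,7) g=4 f=11, (2,3) g=1 f=9, (2,7) g=5 f=11, (3,5) g=6 f=11, (3,7) g=6 f=11, (4,5) g=7 f=11, (4,7) g=7 f=11, (5,6) g=7 f=9]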